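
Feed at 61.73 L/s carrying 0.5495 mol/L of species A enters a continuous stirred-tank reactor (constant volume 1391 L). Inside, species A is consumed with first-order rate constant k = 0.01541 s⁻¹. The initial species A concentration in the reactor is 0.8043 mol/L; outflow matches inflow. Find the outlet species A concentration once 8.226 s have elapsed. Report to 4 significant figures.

Accumulation = in − out − consumed: V dC/dt = Q C_in − Q C − k V C.
This is linear with rate a = Q/V + k = 0.0597881 s⁻¹.
C_ss = Q C_in/(Q + kV) = 0.407870 mol/L; C(t) = C_ss + (C₀ − C_ss) e^(−a t).
C(8.226) = 0.407870 + (0.396430)·e^(−0.0597881·8.226) = 0.407870 + (0.396430)·0.611514 = 0.650293 mol/L.

0.6503 mol/L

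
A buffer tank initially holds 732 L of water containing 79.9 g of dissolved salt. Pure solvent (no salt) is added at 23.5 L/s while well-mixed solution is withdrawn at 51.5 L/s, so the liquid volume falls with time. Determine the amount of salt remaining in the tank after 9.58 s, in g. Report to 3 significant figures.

34.5 g

Total volume: dV/dt = Q_in − Q_out = -28.000 L/s, so V(t) = 732 − 28.000 t and V(9.58) = 463.76 L.
Solute balance: dm/dt = 0 − Q_out C = −Q_out m/V(t).
dm/m = −Q_out dt/(V₀ − 28.000 t); integrating gives ln(m/m₀) = −(Q_out/(Q_in−Q_out)) ln(V/V₀).
m = m₀ (V₀/V)^(Q_out/(Q_in−Q_out)) = 79.9 × (732/463.76)^(-1.8393) = 34.512 g.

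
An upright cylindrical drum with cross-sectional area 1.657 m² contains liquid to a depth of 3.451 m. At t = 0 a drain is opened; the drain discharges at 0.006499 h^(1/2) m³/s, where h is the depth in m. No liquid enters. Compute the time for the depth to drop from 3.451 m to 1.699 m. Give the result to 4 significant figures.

282.6 s

A dh/dt = −Q_out = −0.006499 √h.
This is separable: 2 d(√h)/dt = −0.006499/A, so √h = √h₀ − (0.006499/(2A)) t.
t = 2A(√h₀ − √h)/0.006499 = 2·1.657·(√3.451 − √1.699)/0.006499
  = 3.31400 × (1.85769 − 1.30346) / 0.006499 = 282.615 s.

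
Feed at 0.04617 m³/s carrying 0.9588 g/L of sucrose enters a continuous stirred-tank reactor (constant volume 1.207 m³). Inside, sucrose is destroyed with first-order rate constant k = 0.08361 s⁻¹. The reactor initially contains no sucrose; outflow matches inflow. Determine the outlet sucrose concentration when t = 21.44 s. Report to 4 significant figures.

0.2789 g/L

V dC/dt = Q(C_in − C) − k V C.
dC/dt = (Q/V) C_in − (Q/V + k) C; effective rate a = Q/V + k = 0.0382519 + 0.08361 = 0.121862 s⁻¹.
C_ss = Q C_in/(Q + kV) = 0.300963 g/L; C(t) = C_ss + (C₀ − C_ss) e^(−a t).
C(21.44) = 0.300963 + (-0.300963)·e^(−0.121862·21.44) = 0.300963 + (-0.300963)·0.0733349 = 0.278892 g/L.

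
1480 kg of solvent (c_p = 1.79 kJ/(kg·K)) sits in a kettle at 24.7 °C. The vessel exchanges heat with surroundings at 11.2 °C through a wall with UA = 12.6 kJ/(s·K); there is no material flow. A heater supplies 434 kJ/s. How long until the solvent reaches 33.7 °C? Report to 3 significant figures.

M c_p dT/dt = −UA(T − T_amb) + Q̇.
τ = M c_p/UA = 210.25 s; T_ss = T_amb + Q̇/UA = 11.2 + 434/12.6 = 45.644 °C.
T(t) = T_ss + (T₀ − T_ss)e^(−t/τ); set T = 33.7:
t = −τ ln[(T − T_ss)/(T₀ − T_ss)] = −210.25 · ln(0.57029) = 118.08 s.

118 s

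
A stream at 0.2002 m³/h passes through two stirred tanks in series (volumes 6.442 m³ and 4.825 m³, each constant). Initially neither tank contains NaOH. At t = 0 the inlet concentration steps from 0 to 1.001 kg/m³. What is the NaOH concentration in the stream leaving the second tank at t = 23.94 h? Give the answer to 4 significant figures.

Species balance on tank i: dCᵢ/dt = (Cᵢ₋₁ − Cᵢ)/τᵢ with τᵢ = Vᵢ/Q.
τ₁ = 6.442/0.2002 = 32.1778 h; τ₂ = 4.825/0.2002 = 24.1009 h.
Tank 1: C₁ = C_in(1 − e^(−t/τ₁)). Tank 2 (τ₁ ≠ τ₂): C₂ = C_in[1 − (τ₁ e^(−t/τ₁) − τ₂ e^(−t/τ₂))/(τ₁ − τ₂)].
At t = 23.94: e^(−t/τ₁) = 0.475214, e^(−t/τ₂) = 0.370344.
C₂ = 1.001·[1 − (32.1778·0.475214 − 24.1009·0.370344)/(8.07692)] = 1.001·0.211862 = 0.212074 kg/m³.

0.2121 kg/m³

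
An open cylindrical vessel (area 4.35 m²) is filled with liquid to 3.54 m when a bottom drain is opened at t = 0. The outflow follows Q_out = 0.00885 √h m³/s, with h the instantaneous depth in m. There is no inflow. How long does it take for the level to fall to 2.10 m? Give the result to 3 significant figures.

A dh/dt = −Q_out = −0.00885 √h.
∫ h^(−1/2) dh = −(0.00885/A) ∫ dt, giving 2√h = 2√h₀ − (0.00885/A) t.
t = 2A(√h₀ − √h)/0.00885 = 2·4.35·(√3.54 − √2.10)/0.00885
  = 8.7000 × (1.8815 − 1.4491) / 0.00885 = 425.02 s.

425 s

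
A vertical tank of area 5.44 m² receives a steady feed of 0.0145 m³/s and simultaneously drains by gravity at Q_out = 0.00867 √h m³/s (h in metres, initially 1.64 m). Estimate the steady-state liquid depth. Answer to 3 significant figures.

2.80 m

A dh/dt = Q_in − 0.00867 √h. Steady state requires inflow = outflow:
Q_in = 0.00867 √h_ss ⇒ √h_ss = 0.0145/0.00867 = 1.6724.
h_ss = 1.6724² = 2.7970 m. (Since h₀ = 1.64 m < h_ss, the level will rise toward this value.)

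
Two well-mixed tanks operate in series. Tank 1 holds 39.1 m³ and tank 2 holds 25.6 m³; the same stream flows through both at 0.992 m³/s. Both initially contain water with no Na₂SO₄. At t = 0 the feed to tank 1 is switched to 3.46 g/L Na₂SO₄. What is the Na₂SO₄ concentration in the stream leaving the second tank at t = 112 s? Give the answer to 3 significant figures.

2.96 g/L

Species balance on tank i: dCᵢ/dt = (Cᵢ₋₁ − Cᵢ)/τᵢ with τᵢ = Vᵢ/Q.
τ₁ = 39.1/0.992 = 39.415 s; τ₂ = 25.6/0.992 = 25.806 s.
Solving the cascade with C₁(0)=C₂(0)=0 gives C₂(t) = C_in[1 − (τ₁ e^(−t/τ₁) − τ₂ e^(−t/τ₂))/(τ₁ − τ₂)].
At t = 112: e^(−t/τ₁) = 0.058336, e^(−t/τ₂) = 0.013037.
C₂ = 3.46·[1 − (39.415·0.058336 − 25.806·0.013037)/(13.609)] = 3.46·0.85576 = 2.9609 g/L.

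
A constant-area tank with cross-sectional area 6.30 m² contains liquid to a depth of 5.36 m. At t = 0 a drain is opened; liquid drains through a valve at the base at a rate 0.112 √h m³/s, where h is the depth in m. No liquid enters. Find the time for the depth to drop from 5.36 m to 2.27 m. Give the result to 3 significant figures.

With no inflow, A dh/dt = −0.112 √h.
Separate and integrate: 2(√h − √h₀) = −(0.112/A) t.
t = 2A(√h₀ − √h)/0.112 = 2·6.30·(√5.36 − √2.27)/0.112
  = 12.600 × (2.3152 − 1.5067) / 0.112 = 90.958 s.

91.0 s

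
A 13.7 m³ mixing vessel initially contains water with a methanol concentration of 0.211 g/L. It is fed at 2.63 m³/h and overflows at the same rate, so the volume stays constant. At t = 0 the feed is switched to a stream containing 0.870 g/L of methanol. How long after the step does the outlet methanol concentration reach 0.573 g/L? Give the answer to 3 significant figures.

Mass balance on the solute (V constant): V dC/dt = Q(C_in − C), so τ = V/Q = 5.2091 h.
C(t) = C_in + (C₀ − C_in) e^(−t/τ). Set C = 0.573 and solve for t:
e^(−t/τ) = (C − C_in)/(C₀ − C_in) = (0.573 − 0.870)/(0.211 − 0.870) = 0.45068
t = −τ ln(…) = 5.2091 × 0.79699 = 4.1516 h.

4.15 h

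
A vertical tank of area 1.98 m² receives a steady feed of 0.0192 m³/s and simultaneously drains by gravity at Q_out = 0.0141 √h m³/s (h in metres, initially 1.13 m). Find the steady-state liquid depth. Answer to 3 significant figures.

1.85 m

A dh/dt = Q_in − 0.0141 √h. Steady state requires inflow = outflow:
Q_in = 0.0141 √h_ss ⇒ √h_ss = 0.0192/0.0141 = 1.3617.
h_ss = 1.3617² = 1.8542 m. (Since h₀ = 1.13 m < h_ss, the level will rise toward this value.)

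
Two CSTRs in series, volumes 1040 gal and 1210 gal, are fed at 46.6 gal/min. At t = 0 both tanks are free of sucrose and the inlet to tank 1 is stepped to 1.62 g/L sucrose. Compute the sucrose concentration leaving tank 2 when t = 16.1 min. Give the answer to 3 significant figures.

Each tank obeys Vᵢ dCᵢ/dt = Q(Cᵢ₋₁ − Cᵢ), so τᵢ = Vᵢ/Q.
τ₁ = 1040/46.6 = 22.318 min; τ₂ = 1210/46.6 = 25.966 min.
Tank 1: C₁ = C_in(1 − e^(−t/τ₁)). Tank 2 (τ₁ ≠ τ₂): C₂ = C_in[1 − (τ₁ e^(−t/τ₁) − τ₂ e^(−t/τ₂))/(τ₁ − τ₂)].
At t = 16.1: e^(−t/τ₁) = 0.48607, e^(−t/τ₂) = 0.53792.
C₂ = 1.62·[1 − (22.318·0.48607 − 25.966·0.53792)/(-3.6481)] = 1.62·0.14489 = 0.23473 g/L.

0.235 g/L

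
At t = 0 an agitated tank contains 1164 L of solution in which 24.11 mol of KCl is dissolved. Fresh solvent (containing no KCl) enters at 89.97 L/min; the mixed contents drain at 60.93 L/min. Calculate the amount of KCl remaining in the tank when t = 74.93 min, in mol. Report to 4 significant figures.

2.641 mol

Total volume: dV/dt = Q_in − Q_out = 29.0400 L/min, so V(t) = 1164 + 29.0400 t and V(74.93) = 3339.97 L.
No KCl enters, so dm/dt = −Q_out · (m/V).
dm/m = −Q_out dt/(V₀ + 29.0400 t); integrating gives ln(m/m₀) = −(Q_out/(Q_in−Q_out)) ln(V/V₀).
m = m₀ (V₀/V)^(Q_out/(Q_in−Q_out)) = 24.11 × (1164/3339.97)^(2.09814) = 2.64053 mol.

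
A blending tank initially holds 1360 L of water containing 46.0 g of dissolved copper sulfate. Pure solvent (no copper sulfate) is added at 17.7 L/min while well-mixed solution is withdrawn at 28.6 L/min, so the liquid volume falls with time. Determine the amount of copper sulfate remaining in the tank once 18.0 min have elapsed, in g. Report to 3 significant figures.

30.6 g

Total volume: dV/dt = Q_in − Q_out = -10.900 L/min, so V(t) = 1360 − 10.900 t and V(18.0) = 1163.8 L.
No copper sulfate enters, so dm/dt = −Q_out · (m/V).
dm/m = −Q_out dt/(V₀ − 10.900 t); integrating gives ln(m/m₀) = −(Q_out/(Q_in−Q_out)) ln(V/V₀).
m = m₀ (V₀/V)^(Q_out/(Q_in−Q_out)) = 46.0 × (1360/1163.8)^(-2.6239) = 30.565 g.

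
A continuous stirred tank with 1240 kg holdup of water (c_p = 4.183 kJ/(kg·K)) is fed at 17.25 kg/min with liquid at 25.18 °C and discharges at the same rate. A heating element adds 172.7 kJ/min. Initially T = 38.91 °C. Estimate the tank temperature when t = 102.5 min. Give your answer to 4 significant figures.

30.30 °C

M c_p dT/dt = ṁ c_p (T_in − T) + Q̇.
τ = M/ṁ = 71.8841 min; T_ss = T_in + Q̇/(ṁ c_p) = 25.18 + 172.7/(17.25·4.183) = 27.5734 °C.
Integrating: T(t) = T_ss + (T₀ − T_ss) e^(−t/τ).
T(102.5) = 27.5734 + (11.3366)·e^(−102.5/71.8841) = 27.5734 + (11.3366)·0.240290 = 30.2975 °C.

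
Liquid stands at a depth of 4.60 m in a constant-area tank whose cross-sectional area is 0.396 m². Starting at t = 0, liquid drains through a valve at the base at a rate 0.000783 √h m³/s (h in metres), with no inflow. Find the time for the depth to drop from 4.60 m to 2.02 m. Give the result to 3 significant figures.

732 s

Volume balance on the tank: A dh/dt = −0.000783 √h.
Separate and integrate: 2(√h − √h₀) = −(0.000783/A) t.
t = 2A(√h₀ − √h)/0.000783 = 2·0.396·(√4.60 − √2.02)/0.000783
  = 0.79200 × (2.1448 − 1.4213) / 0.000783 = 731.81 s.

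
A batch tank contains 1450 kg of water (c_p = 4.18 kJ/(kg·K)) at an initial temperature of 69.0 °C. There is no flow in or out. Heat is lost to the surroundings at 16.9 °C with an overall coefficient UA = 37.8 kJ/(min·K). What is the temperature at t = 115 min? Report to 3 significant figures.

M c_p dT/dt = −UA(T − T_amb).
dT/dt = (T_ss − T)/τ with T_ss = T_amb = 16.900 °C, τ = M c_p/UA = 1450·4.18/37.8 = 160.34 min.
Integrating: T(t) = T_ss + (T₀ − T_ss) e^(−t/τ).
T(115) = 16.900 + (52.100)·0.48811 = 42.331 °C.

42.3 °C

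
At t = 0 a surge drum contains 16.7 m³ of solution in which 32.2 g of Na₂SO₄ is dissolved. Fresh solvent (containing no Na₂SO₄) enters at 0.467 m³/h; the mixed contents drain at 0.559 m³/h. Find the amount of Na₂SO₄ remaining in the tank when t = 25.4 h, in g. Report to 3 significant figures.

Total volume: dV/dt = Q_in − Q_out = -0.092000 m³/h, so V(t) = 16.7 − 0.092000 t and V(25.4) = 14.363 m³.
No Na₂SO₄ enters, so dm/dt = −Q_out · (m/V).
Separate: dm/m = −Q_out dt/V(t) ⇒ ln(m/m₀) = −(Q_out/(Q_in−Q_out)) ln(V/V₀).
m = m₀ (V₀/V)^(Q_out/(Q_in−Q_out)) = 32.2 × (16.7/14.363)^(-6.0761) = 12.885 g.

12.9 g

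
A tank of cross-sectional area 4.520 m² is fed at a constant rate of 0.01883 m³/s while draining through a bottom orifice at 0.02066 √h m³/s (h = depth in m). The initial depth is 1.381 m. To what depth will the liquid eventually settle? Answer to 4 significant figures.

0.8307 m

Volume balance on the tank: A dh/dt = Q_in − 0.02066 √h. At steady state dh/dt = 0:
Q_in = 0.02066 √h_ss ⇒ √h_ss = 0.01883/0.02066 = 0.911423.
h_ss = 0.911423² = 0.830692 m. (Since h₀ = 1.381 m > h_ss, the level will fall toward this value.)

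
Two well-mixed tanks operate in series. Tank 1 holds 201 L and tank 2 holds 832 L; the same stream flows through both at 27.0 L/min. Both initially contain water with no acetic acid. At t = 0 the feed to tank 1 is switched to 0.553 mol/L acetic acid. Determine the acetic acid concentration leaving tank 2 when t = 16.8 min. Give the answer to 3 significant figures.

0.149 mol/L

Species balance on tank i: dCᵢ/dt = (Cᵢ₋₁ − Cᵢ)/τᵢ with τᵢ = Vᵢ/Q.
τ₁ = 201/27.0 = 7.4444 min; τ₂ = 832/27.0 = 30.815 min.
Solving the cascade with C₁(0)=C₂(0)=0 gives C₂(t) = C_in[1 − (τ₁ e^(−t/τ₁) − τ₂ e^(−t/τ₂))/(τ₁ − τ₂)].
At t = 16.8: e^(−t/τ₁) = 0.10469, e^(−t/τ₂) = 0.57973.
C₂ = 0.553·[1 − (7.4444·0.10469 − 30.815·0.57973)/(-23.370)] = 0.553·0.26895 = 0.14873 mol/L.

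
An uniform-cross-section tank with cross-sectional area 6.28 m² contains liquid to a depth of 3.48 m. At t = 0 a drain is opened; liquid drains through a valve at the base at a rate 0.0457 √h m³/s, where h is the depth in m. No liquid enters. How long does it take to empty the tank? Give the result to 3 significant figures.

With no inflow, A dh/dt = −0.0457 √h.
∫ h^(−1/2) dh = −(0.0457/A) ∫ dt, giving 2√h = 2√h₀ − (0.0457/A) t.
Tank is empty when √h = 0: t_empty = 2A√h₀/0.0457.
t_empty = 2·6.28·√3.48/0.0457 = 12.560·1.8655/0.0457 = 512.70 s.

513 s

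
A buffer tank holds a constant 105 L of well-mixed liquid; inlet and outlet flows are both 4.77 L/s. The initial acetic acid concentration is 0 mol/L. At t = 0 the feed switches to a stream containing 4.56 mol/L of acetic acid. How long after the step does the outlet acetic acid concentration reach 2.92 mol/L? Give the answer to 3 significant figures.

22.5 s

Species balance: V dC/dt = Q(C_in − C) ⇒ τ = V/Q = 22.013 s.
C(t) = C_in + (C₀ − C_in) e^(−t/τ). Set C = 2.92 and solve for t:
e^(−t/τ) = (C − C_in)/(C₀ − C_in) = (2.92 − 4.56)/(0 − 4.56) = 0.35965
t = −τ ln(…) = 22.013 × 1.0226 = 22.511 s.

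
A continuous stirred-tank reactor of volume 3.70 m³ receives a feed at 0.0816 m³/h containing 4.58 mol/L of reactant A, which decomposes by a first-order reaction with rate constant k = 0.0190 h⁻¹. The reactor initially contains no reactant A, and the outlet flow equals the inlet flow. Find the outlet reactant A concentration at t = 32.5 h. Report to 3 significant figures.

1.81 mol/L

Accumulation = in − out − consumed: V dC/dt = Q C_in − Q C − k V C.
This is linear with rate a = Q/V + k = 0.041054 h⁻¹.
C_ss = Q C_in/(Q + kV) = 2.4604 mol/L; C(t) = C_ss + (C₀ − C_ss) e^(−a t).
C(32.5) = 2.4604 + (-2.4604)·e^(−0.041054·32.5) = 2.4604 + (-2.4604)·0.26335 = 1.8124 mol/L.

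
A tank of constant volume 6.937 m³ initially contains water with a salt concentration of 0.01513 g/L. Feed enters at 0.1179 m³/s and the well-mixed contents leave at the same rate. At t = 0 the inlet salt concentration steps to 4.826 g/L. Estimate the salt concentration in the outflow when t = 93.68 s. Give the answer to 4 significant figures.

Species balance on the tank: V dC/dt = Q(C_in − C).
So dC/dt = (C_in − C)/τ with τ = V/Q = 6.937/0.1179 = 58.8380 s.
Integrating: C(t) = C_in + (C₀ − C_in) e^(−t/τ).
C(93.68) = 4.826 + (0.01513 − 4.826)·e^(−93.68/58.8380) = 4.826 + (-4.81087)·0.203484 = 3.84707 g/L.

3.847 g/L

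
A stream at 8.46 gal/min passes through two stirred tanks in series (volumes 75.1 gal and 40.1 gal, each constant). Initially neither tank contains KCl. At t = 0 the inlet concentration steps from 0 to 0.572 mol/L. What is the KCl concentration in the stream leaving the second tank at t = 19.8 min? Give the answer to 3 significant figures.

0.450 mol/L

Species balance on tank i: dCᵢ/dt = (Cᵢ₋₁ − Cᵢ)/τᵢ with τᵢ = Vᵢ/Q.
τ₁ = 75.1/8.46 = 8.8771 min; τ₂ = 40.1/8.46 = 4.7400 min.
Tank 1: C₁ = C_in(1 − e^(−t/τ₁)). Tank 2 (τ₁ ≠ τ₂): C₂ = C_in[1 − (τ₁ e^(−t/τ₁) − τ₂ e^(−t/τ₂))/(τ₁ − τ₂)].
At t = 19.8: e^(−t/τ₁) = 0.10748, e^(−t/τ₂) = 0.015341.
C₂ = 0.572·[1 − (8.8771·0.10748 − 4.7400·0.015341)/(4.1371)] = 0.572·0.78696 = 0.45014 mol/L.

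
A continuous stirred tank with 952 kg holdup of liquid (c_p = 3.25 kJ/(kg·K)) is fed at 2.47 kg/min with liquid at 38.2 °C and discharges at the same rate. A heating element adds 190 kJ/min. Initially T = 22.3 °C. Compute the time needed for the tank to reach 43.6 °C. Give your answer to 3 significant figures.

298 min

Unsteady energy balance on the tank contents: M c_p dT/dt = ṁ c_p (T_in − T) + 190.
τ = M/ṁ = 385.43 min; T_ss = T_in + Q̇/(ṁ c_p) = 61.869 °C.
T(t) = T_ss + (T₀ − T_ss) e^(−t/τ). Set T = 43.6:
e^(−t/τ) = (43.6 − 61.869)/(22.3 − 61.869) = 0.46169
t = −385.43 · ln(0.46169) = 297.88 min.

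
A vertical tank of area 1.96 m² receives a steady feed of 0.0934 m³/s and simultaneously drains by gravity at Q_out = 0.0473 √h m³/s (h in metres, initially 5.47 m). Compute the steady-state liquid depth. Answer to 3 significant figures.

A dh/dt = Q_in − 0.0473 √h. Steady state requires inflow = outflow:
Q_in = 0.0473 √h_ss ⇒ √h_ss = 0.0934/0.0473 = 1.9746.
h_ss = 1.9746² = 3.8992 m. (Since h₀ = 5.47 m > h_ss, the level will fall toward this value.)

3.90 m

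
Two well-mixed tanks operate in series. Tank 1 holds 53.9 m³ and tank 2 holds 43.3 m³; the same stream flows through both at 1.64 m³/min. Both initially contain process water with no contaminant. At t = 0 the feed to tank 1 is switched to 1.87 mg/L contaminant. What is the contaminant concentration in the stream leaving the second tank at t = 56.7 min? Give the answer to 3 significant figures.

Each tank obeys Vᵢ dCᵢ/dt = Q(Cᵢ₋₁ − Cᵢ), so τᵢ = Vᵢ/Q.
τ₁ = 53.9/1.64 = 32.866 min; τ₂ = 43.3/1.64 = 26.402 min.
Tank 1: C₁ = C_in(1 − e^(−t/τ₁)). Tank 2 (τ₁ ≠ τ₂): C₂ = C_in[1 − (τ₁ e^(−t/τ₁) − τ₂ e^(−t/τ₂))/(τ₁ − τ₂)].
At t = 56.7: e^(−t/τ₁) = 0.17814, e^(−t/τ₂) = 0.11677.
C₂ = 1.87·[1 − (32.866·0.17814 − 26.402·0.11677)/(6.4634)] = 1.87·0.57119 = 1.0681 mg/L.

1.07 mg/L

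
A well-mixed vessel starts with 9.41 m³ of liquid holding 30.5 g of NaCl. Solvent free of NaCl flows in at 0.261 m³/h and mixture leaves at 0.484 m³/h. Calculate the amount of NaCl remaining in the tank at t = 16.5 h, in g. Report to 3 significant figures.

Let m(t) be the amount of NaCl. Volume: V(t) = V₀ + (Q_in − Q_out) t = 9.41 − 0.22300 t; V(16.5) = 5.7305 m³.
No NaCl enters, so dm/dt = −Q_out · (m/V).
dm/m = −Q_out dt/(V₀ − 0.22300 t); integrating gives ln(m/m₀) = −(Q_out/(Q_in−Q_out)) ln(V/V₀).
m = m₀ (V₀/V)^(Q_out/(Q_in−Q_out)) = 30.5 × (9.41/5.7305)^(-2.1704) = 10.394 g.

10.4 g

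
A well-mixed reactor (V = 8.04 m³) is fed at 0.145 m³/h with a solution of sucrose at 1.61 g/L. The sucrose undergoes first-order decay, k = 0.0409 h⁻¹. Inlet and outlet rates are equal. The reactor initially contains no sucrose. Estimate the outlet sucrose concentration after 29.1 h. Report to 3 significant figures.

0.404 g/L

Species balance: V dC/dt = Q C_in − Q C − k V C.
dC/dt = (Q/V) C_in − (Q/V + k) C; effective rate a = Q/V + k = 0.018035 + 0.0409 = 0.058935 h⁻¹.
C_ss = Q C_in/(Q + kV) = 0.49268 g/L; C(t) = C_ss + (C₀ − C_ss) e^(−a t).
C(29.1) = 0.49268 + (-0.49268)·e^(−0.058935·29.1) = 0.49268 + (-0.49268)·0.17996 = 0.40402 g/L.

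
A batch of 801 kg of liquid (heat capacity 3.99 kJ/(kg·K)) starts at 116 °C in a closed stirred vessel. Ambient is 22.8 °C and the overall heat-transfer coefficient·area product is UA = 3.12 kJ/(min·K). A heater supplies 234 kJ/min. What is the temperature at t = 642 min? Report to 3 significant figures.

Lumped-capacitance energy balance: M c_p dT/dt = UA(T_amb − T) + Q̇.
dT/dt = (T_ss − T)/τ with T_ss = T_amb + Q̇/UA = 22.8 + 234/3.12 = 97.800 °C, τ = M c_p/UA = 801·3.99/3.12 = 1024.4 min.
T approaches T_ss exponentially: T(t) = T_ss + (T₀ − T_ss) e^(−t/τ).
T(642) = 97.800 + (18.200)·0.53433 = 107.52 °C.

108 °C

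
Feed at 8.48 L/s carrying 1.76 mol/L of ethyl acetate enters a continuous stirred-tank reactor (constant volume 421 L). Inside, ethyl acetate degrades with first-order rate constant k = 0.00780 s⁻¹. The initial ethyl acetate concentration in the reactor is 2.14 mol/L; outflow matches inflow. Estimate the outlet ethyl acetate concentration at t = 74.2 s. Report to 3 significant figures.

1.38 mol/L

Accumulation = in − out − consumed: V dC/dt = Q C_in − Q C − k V C.
This is linear with rate a = Q/V + k = 0.027943 s⁻¹.
C_ss = Q C_in/(Q + kV) = 1.2687 mol/L; C(t) = C_ss + (C₀ − C_ss) e^(−a t).
C(74.2) = 1.2687 + (0.87129)·e^(−0.027943·74.2) = 1.2687 + (0.87129)·0.12577 = 1.3783 mol/L.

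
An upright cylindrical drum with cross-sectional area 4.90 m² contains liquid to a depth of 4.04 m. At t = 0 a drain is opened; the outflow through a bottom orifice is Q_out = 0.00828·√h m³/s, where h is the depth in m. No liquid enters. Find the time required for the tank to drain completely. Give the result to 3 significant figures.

Volume balance on the tank: A dh/dt = −0.00828 √h.
∫ h^(−1/2) dh = −(0.00828/A) ∫ dt, giving 2√h = 2√h₀ − (0.00828/A) t.
Set h = 0: 2√h₀ = (0.00828/A) t_empty ⇒ t_empty = 2A√h₀/0.00828.
t_empty = 2·4.90·√4.04/0.00828 = 9.8000·2.0100/0.00828 = 2379.0 s.

2380 s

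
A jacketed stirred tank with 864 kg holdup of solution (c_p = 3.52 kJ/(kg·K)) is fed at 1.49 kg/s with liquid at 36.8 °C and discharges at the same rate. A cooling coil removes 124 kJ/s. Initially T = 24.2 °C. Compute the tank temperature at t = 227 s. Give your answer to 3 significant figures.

20.6 °C

M c_p dT/dt = ṁ c_p (T_in − T) − Q̇.
Rearrange: dT/dt = (T_ss − T)/τ with τ = M/ṁ = 579.87 s and T_ss = T_in − Q̇/(ṁ c_p) = 13.158 °C.
T approaches T_ss exponentially: T(t) = T_ss + (T₀ − T_ss) e^(−t/τ).
T(227) = 13.158 + (11.042)·e^(−227/579.87) = 13.158 + (11.042)·0.67606 = 20.623 °C.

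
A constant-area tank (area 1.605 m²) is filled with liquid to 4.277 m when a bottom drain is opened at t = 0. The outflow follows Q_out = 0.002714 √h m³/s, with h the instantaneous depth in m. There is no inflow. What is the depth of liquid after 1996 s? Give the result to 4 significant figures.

0.1448 m

A dh/dt = −Q_out = −0.002714 √h.
This is separable: 2 d(√h)/dt = −0.002714/A, so √h = √h₀ − (0.002714/(2A)) t.
√h = √4.277 − 0.002714·1996/(2·1.605) = 2.06809 − 1.68758 = 0.380507.
h = 0.380507² = 0.144786 m.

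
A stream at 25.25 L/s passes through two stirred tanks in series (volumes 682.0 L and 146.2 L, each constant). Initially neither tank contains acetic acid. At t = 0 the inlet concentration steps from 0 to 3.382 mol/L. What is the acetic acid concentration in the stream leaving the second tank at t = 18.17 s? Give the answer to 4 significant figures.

1.225 mol/L

Each tank obeys Vᵢ dCᵢ/dt = Q(Cᵢ₋₁ − Cᵢ), so τᵢ = Vᵢ/Q.
τ₁ = 682.0/25.25 = 27.0099 s; τ₂ = 146.2/25.25 = 5.79010 s.
Solving the cascade with C₁(0)=C₂(0)=0 gives C₂(t) = C_in[1 − (τ₁ e^(−t/τ₁) − τ₂ e^(−t/τ₂))/(τ₁ − τ₂)].
At t = 18.17: e^(−t/τ₁) = 0.510321, e^(−t/τ₂) = 0.0433644.
C₂ = 3.382·[1 − (27.0099·0.510321 − 5.79010·0.0433644)/(21.2198)] = 3.382·0.362264 = 1.22518 mol/L.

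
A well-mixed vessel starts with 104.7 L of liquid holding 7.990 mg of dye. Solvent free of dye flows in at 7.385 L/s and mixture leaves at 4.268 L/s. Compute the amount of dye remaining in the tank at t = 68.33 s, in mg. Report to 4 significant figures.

1.748 mg

Total volume: dV/dt = Q_in − Q_out = 3.11700 L/s, so V(t) = 104.7 + 3.11700 t and V(68.33) = 317.685 L.
No dye enters, so dm/dt = −Q_out · (m/V).
dm/m = −Q_out dt/(V₀ + 3.11700 t); integrating gives ln(m/m₀) = −(Q_out/(Q_in−Q_out)) ln(V/V₀).
m = m₀ (V₀/V)^(Q_out/(Q_in−Q_out)) = 7.990 × (104.7/317.685)^(1.36927) = 1.74781 mg.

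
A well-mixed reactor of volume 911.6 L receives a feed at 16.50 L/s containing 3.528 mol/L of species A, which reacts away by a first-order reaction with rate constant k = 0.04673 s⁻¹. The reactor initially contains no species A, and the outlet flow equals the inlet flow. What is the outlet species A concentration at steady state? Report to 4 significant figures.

0.9850 mol/L

Accumulation = in − out − consumed: V dC/dt = Q C_in − Q C − k V C.
At steady state: 0 = Q C_in − (Q + kV) C_ss, so C_ss = Q C_in/(Q + kV).
C_ss = 16.50·3.528/(16.50 + 0.04673·911.6) = 58.2120/59.0991 = 0.984990 mol/L.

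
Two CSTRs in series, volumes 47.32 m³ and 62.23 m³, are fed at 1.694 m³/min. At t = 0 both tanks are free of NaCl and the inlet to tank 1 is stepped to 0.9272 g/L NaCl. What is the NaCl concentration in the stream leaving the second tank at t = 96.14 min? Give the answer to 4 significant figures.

0.7388 g/L

Species balance on tank i: dCᵢ/dt = (Cᵢ₋₁ − Cᵢ)/τᵢ with τᵢ = Vᵢ/Q.
τ₁ = 47.32/1.694 = 27.9339 min; τ₂ = 62.23/1.694 = 36.7355 min.
Solving the cascade with C₁(0)=C₂(0)=0 gives C₂(t) = C_in[1 − (τ₁ e^(−t/τ₁) − τ₂ e^(−t/τ₂))/(τ₁ − τ₂)].
At t = 96.14: e^(−t/τ₁) = 0.0320103, e^(−t/τ₂) = 0.0730154.
C₂ = 0.9272·[1 − (27.9339·0.0320103 − 36.7355·0.0730154)/(-8.80165)] = 0.9272·0.796846 = 0.738836 g/L.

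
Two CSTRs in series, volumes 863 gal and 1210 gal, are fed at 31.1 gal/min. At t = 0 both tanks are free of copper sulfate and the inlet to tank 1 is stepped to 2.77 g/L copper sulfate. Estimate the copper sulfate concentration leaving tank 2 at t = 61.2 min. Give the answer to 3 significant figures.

Species balance on tank i: dCᵢ/dt = (Cᵢ₋₁ − Cᵢ)/τᵢ with τᵢ = Vᵢ/Q.
τ₁ = 863/31.1 = 27.749 min; τ₂ = 1210/31.1 = 38.907 min.
Solving the cascade with C₁(0)=C₂(0)=0 gives C₂(t) = C_in[1 − (τ₁ e^(−t/τ₁) − τ₂ e^(−t/τ₂))/(τ₁ − τ₂)].
At t = 61.2: e^(−t/τ₁) = 0.11020, e^(−t/τ₂) = 0.20742.
C₂ = 2.77·[1 − (27.749·0.11020 − 38.907·0.20742)/(-11.158)] = 2.77·0.55077 = 1.5256 g/L.

1.53 g/L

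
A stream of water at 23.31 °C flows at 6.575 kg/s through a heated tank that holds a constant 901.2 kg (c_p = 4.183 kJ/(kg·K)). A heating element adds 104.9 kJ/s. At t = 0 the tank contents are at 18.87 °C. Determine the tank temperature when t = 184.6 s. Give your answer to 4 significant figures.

24.98 °C

M c_p dT/dt = ṁ c_p (T_in − T) + Q̇.
τ = M/ṁ = 137.065 s; T_ss = T_in + Q̇/(ṁ c_p) = 23.31 + 104.9/(6.575·4.183) = 27.1241 °C.
T approaches T_ss exponentially: T(t) = T_ss + (T₀ − T_ss) e^(−t/τ).
T(184.6) = 27.1241 + (-8.25410)·e^(−184.6/137.065) = 27.1241 + (-8.25410)·0.260069 = 24.9775 °C.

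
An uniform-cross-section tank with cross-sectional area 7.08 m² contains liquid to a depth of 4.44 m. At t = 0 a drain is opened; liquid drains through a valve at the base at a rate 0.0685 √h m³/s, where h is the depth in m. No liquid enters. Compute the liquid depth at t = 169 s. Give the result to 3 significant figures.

1.66 m

A dh/dt = −Q_out = −0.0685 √h.
This is separable: 2 d(√h)/dt = −0.0685/A, so √h = √h₀ − (0.0685/(2A)) t.
√h = √4.44 − 0.0685·169/(2·7.08) = 2.1071 − 0.81755 = 1.2896.
h = 1.2896² = 1.6630 m.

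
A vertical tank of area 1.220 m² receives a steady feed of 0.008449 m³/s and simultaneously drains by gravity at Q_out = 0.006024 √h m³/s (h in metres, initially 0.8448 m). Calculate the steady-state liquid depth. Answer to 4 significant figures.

1.967 m

Level balance: A dh/dt = 0.008449 − 0.006024 √h. Setting dh/dt = 0:
Q_in = 0.006024 √h_ss ⇒ √h_ss = 0.008449/0.006024 = 1.40256.
h_ss = 1.40256² = 1.96716 m. (Since h₀ = 0.8448 m < h_ss, the level will rise toward this value.)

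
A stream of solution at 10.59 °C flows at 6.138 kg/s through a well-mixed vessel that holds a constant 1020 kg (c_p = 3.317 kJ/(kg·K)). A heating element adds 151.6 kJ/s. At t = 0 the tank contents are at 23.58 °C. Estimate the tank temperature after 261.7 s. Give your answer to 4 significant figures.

First-law balance (no shaft work): M c_p dT/dt = ṁ c_p (T_in − T) + 151.6.
Rearrange: dT/dt = (T_ss − T)/τ with τ = M/ṁ = 166.178 s and T_ss = T_in + Q̇/(ṁ c_p) = 18.0361 °C.
This is linear first-order; T(t) = T_ss + (T₀ − T_ss) e^(−t/τ).
T(261.7) = 18.0361 + (5.54393)·e^(−261.7/166.178) = 18.0361 + (5.54393)·0.207045 = 19.1839 °C.

19.18 °C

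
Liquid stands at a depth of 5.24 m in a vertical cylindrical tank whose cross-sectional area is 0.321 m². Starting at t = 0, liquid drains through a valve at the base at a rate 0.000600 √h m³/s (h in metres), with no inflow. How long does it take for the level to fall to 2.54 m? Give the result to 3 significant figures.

Mass balance (ρ constant): A dh/dt = −0.000600 √h.
This is separable: 2 d(√h)/dt = −0.000600/A, so √h = √h₀ − (0.000600/(2A)) t.
t = 2A(√h₀ − √h)/0.000600 = 2·0.321·(√5.24 − √2.54)/0.000600
  = 0.64200 × (2.2891 − 1.5937) / 0.000600 = 744.04 s.

744 s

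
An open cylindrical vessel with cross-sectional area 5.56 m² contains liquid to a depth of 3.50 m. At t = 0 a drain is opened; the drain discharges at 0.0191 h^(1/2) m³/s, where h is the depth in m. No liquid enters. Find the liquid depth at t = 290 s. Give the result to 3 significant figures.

A dh/dt = −Q_out = −0.0191 √h.
∫ h^(−1/2) dh = −(0.0191/A) ∫ dt, giving 2√h = 2√h₀ − (0.0191/A) t.
√h = √3.50 − 0.0191·290/(2·5.56) = 1.8708 − 0.49811 = 1.3727.
h = 1.3727² = 1.8844 m.

1.88 m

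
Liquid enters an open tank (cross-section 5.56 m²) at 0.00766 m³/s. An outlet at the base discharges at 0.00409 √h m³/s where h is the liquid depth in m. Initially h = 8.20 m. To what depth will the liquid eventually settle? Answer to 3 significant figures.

Accumulation of liquid (constant cross-section A): A dh/dt = Q_in − 0.00409 √h. At steady state dh/dt = 0:
Q_in = 0.00409 √h_ss ⇒ √h_ss = 0.00766/0.00409 = 1.8729.
h_ss = 1.8729² = 3.5076 m. (Since h₀ = 8.20 m > h_ss, the level will fall toward this value.)

3.51 m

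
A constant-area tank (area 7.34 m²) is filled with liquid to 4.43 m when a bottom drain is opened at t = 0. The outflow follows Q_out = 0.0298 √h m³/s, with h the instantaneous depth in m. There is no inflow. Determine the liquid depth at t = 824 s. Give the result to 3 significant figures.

0.187 m

Accumulation of liquid (constant cross-section A): A dh/dt = −0.0298 √h.
∫ h^(−1/2) dh = −(0.0298/A) ∫ dt, giving 2√h = 2√h₀ − (0.0298/A) t.
√h = √4.43 − 0.0298·824/(2·7.34) = 2.1048 − 1.6727 = 0.43206.
h = 0.43206² = 0.18667 m.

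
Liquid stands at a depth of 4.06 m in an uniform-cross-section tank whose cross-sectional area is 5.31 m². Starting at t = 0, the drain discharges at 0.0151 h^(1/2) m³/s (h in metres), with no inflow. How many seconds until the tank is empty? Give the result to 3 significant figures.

With no inflow, A dh/dt = −0.0151 √h.
∫ h^(−1/2) dh = −(0.0151/A) ∫ dt, giving 2√h = 2√h₀ − (0.0151/A) t.
Tank is empty when √h = 0: t_empty = 2A√h₀/0.0151.
t_empty = 2·5.31·√4.06/0.0151 = 10.620·2.0149/0.0151 = 1417.1 s.

1420 s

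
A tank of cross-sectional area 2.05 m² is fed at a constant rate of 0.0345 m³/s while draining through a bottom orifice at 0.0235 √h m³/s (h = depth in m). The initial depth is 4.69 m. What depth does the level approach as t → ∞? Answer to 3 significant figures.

2.16 m

Level balance: A dh/dt = 0.0345 − 0.0235 √h. Setting dh/dt = 0:
Q_in = 0.0235 √h_ss ⇒ √h_ss = 0.0345/0.0235 = 1.4681.
h_ss = 1.4681² = 2.1553 m. (Since h₀ = 4.69 m > h_ss, the level will fall toward this value.)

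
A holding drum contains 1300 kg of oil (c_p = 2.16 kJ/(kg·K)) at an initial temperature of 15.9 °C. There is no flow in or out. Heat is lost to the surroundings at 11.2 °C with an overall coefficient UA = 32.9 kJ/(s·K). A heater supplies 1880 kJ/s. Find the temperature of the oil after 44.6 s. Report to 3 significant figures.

37.2 °C

Heat balance on the well-mixed liquid: M c_p dT/dt = −UA(T − T_amb) + Q̇.
dT/dt = (T_ss − T)/τ with T_ss = T_amb + Q̇/UA = 11.2 + 1880/32.9 = 68.343 °C, τ = M c_p/UA = 1300·2.16/32.9 = 85.350 s.
This is linear first-order; T(t) = T_ss + (T₀ − T_ss) e^(−t/τ).
T(44.6) = 68.343 + (-52.443)·0.59300 = 37.244 °C.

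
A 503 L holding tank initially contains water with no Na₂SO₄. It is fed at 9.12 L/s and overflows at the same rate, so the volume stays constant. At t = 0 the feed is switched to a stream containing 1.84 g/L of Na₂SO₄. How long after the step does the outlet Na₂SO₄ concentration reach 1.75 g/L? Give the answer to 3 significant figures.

Mass balance on the solute (V constant): V dC/dt = Q(C_in − C), so τ = V/Q = 55.154 s.
C(t) = C_in + (C₀ − C_in) e^(−t/τ). Set C = 1.75 and solve for t:
e^(−t/τ) = (C − C_in)/(C₀ − C_in) = (1.75 − 1.84)/(0 − 1.84) = 0.048913
t = −τ ln(…) = 55.154 × 3.0177 = 166.44 s.

166 s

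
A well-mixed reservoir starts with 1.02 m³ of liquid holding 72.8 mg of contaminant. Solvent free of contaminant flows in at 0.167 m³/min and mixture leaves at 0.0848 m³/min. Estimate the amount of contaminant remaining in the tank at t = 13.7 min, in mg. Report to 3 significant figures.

Total volume: dV/dt = Q_in − Q_out = 0.082200 m³/min, so V(t) = 1.02 + 0.082200 t and V(13.7) = 2.1461 m³.
No contaminant enters, so dm/dt = −Q_out · (m/V).
dm/m = −Q_out dt/(V₀ + 0.082200 t); integrating gives ln(m/m₀) = −(Q_out/(Q_in−Q_out)) ln(V/V₀).
m = m₀ (V₀/V)^(Q_out/(Q_in−Q_out)) = 72.8 × (1.02/2.1461)^(1.0316) = 33.795 mg.

33.8 mg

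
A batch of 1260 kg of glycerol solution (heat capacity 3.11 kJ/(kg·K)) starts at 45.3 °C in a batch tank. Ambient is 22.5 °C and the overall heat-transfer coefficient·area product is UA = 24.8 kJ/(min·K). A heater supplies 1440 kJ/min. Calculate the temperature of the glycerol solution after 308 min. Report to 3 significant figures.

75.5 °C

Lumped-capacitance energy balance: M c_p dT/dt = UA(T_amb − T) + Q̇.
dT/dt = (T_ss − T)/τ with T_ss = T_amb + Q̇/UA = 22.5 + 1440/24.8 = 80.565 °C, τ = M c_p/UA = 1260·3.11/24.8 = 158.01 min.
Integrating: T(t) = T_ss + (T₀ − T_ss) e^(−t/τ).
T(308) = 80.565 + (-35.265)·0.14238 = 75.544 °C.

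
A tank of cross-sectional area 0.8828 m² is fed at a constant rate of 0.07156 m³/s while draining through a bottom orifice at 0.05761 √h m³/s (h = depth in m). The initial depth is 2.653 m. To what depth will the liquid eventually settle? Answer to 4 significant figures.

A dh/dt = Q_in − 0.05761 √h. Steady state requires inflow = outflow:
Q_in = 0.05761 √h_ss ⇒ √h_ss = 0.07156/0.05761 = 1.24215.
h_ss = 1.24215² = 1.54293 m. (Since h₀ = 2.653 m > h_ss, the level will fall toward this value.)

1.543 m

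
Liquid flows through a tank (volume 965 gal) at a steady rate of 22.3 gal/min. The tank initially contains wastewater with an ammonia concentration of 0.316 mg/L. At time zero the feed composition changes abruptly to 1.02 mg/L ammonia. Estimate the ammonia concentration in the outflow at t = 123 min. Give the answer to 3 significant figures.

Transient balance on the dissolved component: V dC/dt = Q(C_in − C).
So dC/dt = (C_in − C)/τ with τ = V/Q = 965/22.3 = 43.274 min.
Integrating: C(t) = C_in + (C₀ − C_in) e^(−t/τ).
C(123) = 1.02 + (0.316 − 1.02)·e^(−123/43.274) = 1.02 + (-0.70400)·0.058287 = 0.97897 mg/L.

0.979 mg/L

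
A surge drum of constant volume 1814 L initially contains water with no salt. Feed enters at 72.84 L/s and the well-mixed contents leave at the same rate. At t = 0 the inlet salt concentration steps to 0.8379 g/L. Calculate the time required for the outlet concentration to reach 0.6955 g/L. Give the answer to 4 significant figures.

44.14 s

Species balance: V dC/dt = Q(C_in − C) ⇒ τ = V/Q = 24.9039 s.
C(t) = C_in + (C₀ − C_in) e^(−t/τ). Set C = 0.6955 and solve for t:
e^(−t/τ) = (C − C_in)/(C₀ − C_in) = (0.6955 − 0.8379)/(0 − 0.8379) = 0.169949
t = −τ ln(…) = 24.9039 × 1.77226 = 44.1362 s.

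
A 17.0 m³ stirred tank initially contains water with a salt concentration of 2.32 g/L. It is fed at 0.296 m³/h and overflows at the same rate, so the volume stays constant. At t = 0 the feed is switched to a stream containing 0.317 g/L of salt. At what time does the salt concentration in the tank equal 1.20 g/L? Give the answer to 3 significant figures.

47.0 h

Transient balance on the dissolved component: V dC/dt = Q(C_in − C), so τ = V/Q = 57.432 h.
C(t) = C_in + (C₀ − C_in) e^(−t/τ). Set C = 1.20 and solve for t:
e^(−t/τ) = (C − C_in)/(C₀ − C_in) = (1.20 − 0.317)/(2.32 − 0.317) = 0.44084
t = −τ ln(…) = 57.432 × 0.81908 = 47.042 h.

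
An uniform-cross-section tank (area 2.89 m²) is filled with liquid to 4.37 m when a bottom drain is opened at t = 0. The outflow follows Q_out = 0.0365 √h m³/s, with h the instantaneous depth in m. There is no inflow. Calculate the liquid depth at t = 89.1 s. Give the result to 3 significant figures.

Volume balance on the tank: A dh/dt = −0.0365 √h.
This is separable: 2 d(√h)/dt = −0.0365/A, so √h = √h₀ − (0.0365/(2A)) t.
√h = √4.37 − 0.0365·89.1/(2·2.89) = 2.0905 − 0.56266 = 1.5278.
h = 1.5278² = 2.3342 m.

2.33 m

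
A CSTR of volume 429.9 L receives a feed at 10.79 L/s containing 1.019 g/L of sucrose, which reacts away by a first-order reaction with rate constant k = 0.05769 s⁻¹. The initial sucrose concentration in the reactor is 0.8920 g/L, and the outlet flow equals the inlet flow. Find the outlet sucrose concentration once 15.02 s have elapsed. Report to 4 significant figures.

V dC/dt = Q(C_in − C) − k V C.
dC/dt = (Q/V) C_in − (Q/V + k) C; effective rate a = Q/V + k = 0.0250989 + 0.05769 = 0.0827889 s⁻¹.
C_ss = Q C_in/(Q + kV) = 0.308927 g/L; C(t) = C_ss + (C₀ − C_ss) e^(−a t).
C(15.02) = 0.308927 + (0.583073)·e^(−0.0827889·15.02) = 0.308927 + (0.583073)·0.288376 = 0.477072 g/L.

0.4771 g/L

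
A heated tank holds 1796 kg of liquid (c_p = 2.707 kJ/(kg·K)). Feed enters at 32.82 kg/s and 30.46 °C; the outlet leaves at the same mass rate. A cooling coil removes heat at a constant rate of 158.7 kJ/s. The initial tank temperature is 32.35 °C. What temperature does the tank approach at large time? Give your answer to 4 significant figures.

Heat balance on the well-mixed liquid: M c_p dT/dt = ṁ c_p (T_in − T) − 158.7.
At steady state dT/dt = 0 ⇒ T_ss = T_in − Q̇/(ṁ c_p) = 30.46 − 158.7/(32.82·2.707) = 28.6737 °C.

28.67 °C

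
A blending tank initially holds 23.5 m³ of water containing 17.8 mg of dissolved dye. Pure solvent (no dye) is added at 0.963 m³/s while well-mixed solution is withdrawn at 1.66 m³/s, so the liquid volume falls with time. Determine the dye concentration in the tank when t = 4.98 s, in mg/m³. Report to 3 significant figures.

Let m(t) be the amount of dye. Volume: V(t) = V₀ + (Q_in − Q_out) t = 23.5 − 0.69700 t; V(4.98) = 20.029 m³.
Species balance (pure solvent in): dm/dt = −Q_out · m/V(t).
Separate: dm/m = −Q_out dt/V(t) ⇒ ln(m/m₀) = −(Q_out/(Q_in−Q_out)) ln(V/V₀).
m = m₀ (V₀/V)^(Q_out/(Q_in−Q_out)) = 17.8 × (23.5/20.029)^(-2.3816) = 12.165 mg.
C = m/V = 12.165/20.029 = 0.60737 mg/m³.

0.607 mg/m³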